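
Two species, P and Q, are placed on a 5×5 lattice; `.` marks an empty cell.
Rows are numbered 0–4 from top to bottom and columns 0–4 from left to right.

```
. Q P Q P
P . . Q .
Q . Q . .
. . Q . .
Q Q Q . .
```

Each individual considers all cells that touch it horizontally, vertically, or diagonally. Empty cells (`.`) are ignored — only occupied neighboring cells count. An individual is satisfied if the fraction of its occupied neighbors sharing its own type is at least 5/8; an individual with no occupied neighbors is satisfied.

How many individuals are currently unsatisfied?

(0,1)Q 0/2 ✗
(0,2)P 0/3 ✗
(0,3)Q 1/3 ✗
(0,4)P 0/2 ✗
(1,0)P 0/2 ✗
(1,3)Q 2/4 ✗
(2,0)Q 0/1 ✗
(2,2)Q 2/2 ✓
(3,2)Q 3/3 ✓
(4,0)Q 1/1 ✓
(4,1)Q 3/3 ✓
(4,2)Q 2/2 ✓
Unsatisfied: (0,1), (0,2), (0,3), (0,4), (1,0), (1,3), (2,0) — 7 in total.

7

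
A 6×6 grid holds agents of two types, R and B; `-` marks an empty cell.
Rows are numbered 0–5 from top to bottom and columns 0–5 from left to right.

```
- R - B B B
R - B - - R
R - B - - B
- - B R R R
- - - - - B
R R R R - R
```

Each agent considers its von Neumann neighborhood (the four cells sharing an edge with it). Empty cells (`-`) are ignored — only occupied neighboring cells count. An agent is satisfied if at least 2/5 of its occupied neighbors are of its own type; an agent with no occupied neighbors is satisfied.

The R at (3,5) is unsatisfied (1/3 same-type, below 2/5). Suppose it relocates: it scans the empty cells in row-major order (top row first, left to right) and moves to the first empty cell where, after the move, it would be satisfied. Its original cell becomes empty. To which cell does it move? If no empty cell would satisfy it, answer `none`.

Vacating (3,5). Empty cells in order:
  (0,0): 2/2 same-type → satisfied — stop here.

(0,0)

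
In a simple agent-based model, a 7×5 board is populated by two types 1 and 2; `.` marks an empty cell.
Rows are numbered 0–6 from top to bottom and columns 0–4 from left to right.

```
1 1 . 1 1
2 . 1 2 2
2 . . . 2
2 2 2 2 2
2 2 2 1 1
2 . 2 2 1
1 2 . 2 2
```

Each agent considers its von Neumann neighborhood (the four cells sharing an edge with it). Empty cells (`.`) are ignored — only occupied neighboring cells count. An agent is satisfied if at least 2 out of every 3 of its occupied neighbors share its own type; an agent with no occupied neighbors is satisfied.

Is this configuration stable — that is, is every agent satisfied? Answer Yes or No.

(0,0)1 1/2 ✗
(0,1)1 1/1 ✓
(0,3)1 1/2 ✗
(0,4)1 1/2 ✗
(1,0)2 1/2 ✗
(1,2)1 0/1 ✗
(1,3)2 1/3 ✗
(1,4)2 2/3 ✓
(2,0)2 2/2 ✓
(2,4)2 2/2 ✓
(3,0)2 3/3 ✓
(3,1)2 3/3 ✓
(3,2)2 3/3 ✓
(3,3)2 2/3 ✓
(3,4)2 2/3 ✓
(4,0)2 3/3 ✓
(4,1)2 3/3 ✓
(4,2)2 3/4 ✓
(4,3)1 1/4 ✗
(4,4)1 2/3 ✓
(5,0)2 1/2 ✗
(5,2)2 2/2 ✓
(5,3)2 2/4 ✗
(5,4)1 1/3 ✗
(6,0)1 0/2 ✗
(6,1)2 0/1 ✗
(6,3)2 2/2 ✓
(6,4)2 1/2 ✗
For instance (0,0) has only 1/2 same-type neighbors, below 2/3.

No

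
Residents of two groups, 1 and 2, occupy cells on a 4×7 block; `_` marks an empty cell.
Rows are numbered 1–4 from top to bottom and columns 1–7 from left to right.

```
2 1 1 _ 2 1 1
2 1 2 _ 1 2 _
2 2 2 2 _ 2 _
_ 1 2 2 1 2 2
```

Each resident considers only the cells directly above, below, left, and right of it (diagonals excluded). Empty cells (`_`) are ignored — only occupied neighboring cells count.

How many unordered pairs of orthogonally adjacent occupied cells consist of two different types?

13

Scan each occupied cell's neighbors to the right and below so each pair is counted once.
From row 1: 5 unlike of 9 pairs (running 5/9).
From row 2: 4 unlike of 7 pairs (running 9/16).
From row 3: 1 unlike of 7 pairs (running 10/23).
From row 4: 3 unlike of 5 pairs (running 13/28).
Total adjacent occupied pairs: 28; unlike-type pairs: 13.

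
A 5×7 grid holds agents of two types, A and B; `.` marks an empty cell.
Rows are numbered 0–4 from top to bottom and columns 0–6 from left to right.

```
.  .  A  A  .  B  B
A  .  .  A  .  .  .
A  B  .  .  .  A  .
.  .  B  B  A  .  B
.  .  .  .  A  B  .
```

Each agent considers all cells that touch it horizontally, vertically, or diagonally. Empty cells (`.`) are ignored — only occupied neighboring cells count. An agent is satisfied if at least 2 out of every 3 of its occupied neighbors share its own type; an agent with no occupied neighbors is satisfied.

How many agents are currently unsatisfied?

(0,2)A 2/2 ✓
(0,3)A 2/2 ✓
(0,5)B 1/1 ✓
(0,6)B 1/1 ✓
(1,0)A 1/2 ✗
(1,3)A 2/2 ✓
(2,0)A 1/2 ✗
(2,1)B 1/3 ✗
(2,5)A 1/2 ✗
(3,2)B 2/2 ✓
(3,3)B 1/3 ✗
(3,4)A 2/4 ✗
(3,6)B 1/2 ✗
(4,4)A 1/3 ✗
(4,5)B 1/3 ✗
Unsatisfied: (1,0), (2,0), (2,1), (2,5), (3,3), (3,4), (3,6), (4,4), (4,5) — 9 in total.

9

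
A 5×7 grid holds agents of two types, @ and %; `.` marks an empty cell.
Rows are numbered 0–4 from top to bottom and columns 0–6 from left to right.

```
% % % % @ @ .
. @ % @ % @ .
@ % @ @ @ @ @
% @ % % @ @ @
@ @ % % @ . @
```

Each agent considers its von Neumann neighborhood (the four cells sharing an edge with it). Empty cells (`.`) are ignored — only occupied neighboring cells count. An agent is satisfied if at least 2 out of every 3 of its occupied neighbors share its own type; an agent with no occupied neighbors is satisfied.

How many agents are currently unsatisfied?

Row 0: (0,0)% 1/1 ✓ · (0,1)% 2/3 ✓ · (0,2)% 3/3 ✓ · (0,3)% 1/3 ✗ · (0,4)@ 1/3 ✗ · (0,5)@ 2/2 ✓
Row 1: (1,1)@ 0/3 ✗ · (1,2)% 1/4 ✗ · (1,3)@ 1/4 ✗ · (1,4)% 0/4 ✗ · (1,5)@ 2/3 ✓
Row 2: (2,0)@ 0/2 ✗ · (2,1)% 0/4 ✗ · (2,2)@ 1/4 ✗ · (2,3)@ 3/4 ✓ · (2,4)@ 3/4 ✓ · (2,5)@ 4/4 ✓ · (2,6)@ 2/2 ✓
Row 3: (3,0)% 0/3 ✗ · (3,1)@ 1/4 ✗ · (3,2)% 2/4 ✗ · (3,3)% 2/4 ✗ · (3,4)@ 3/4 ✓ · (3,5)@ 3/3 ✓ · (3,6)@ 3/3 ✓
Row 4: (4,0)@ 1/2 ✗ · (4,1)@ 2/3 ✓ · (4,2)% 2/3 ✓ · (4,3)% 2/3 ✓ · (4,4)@ 1/2 ✗ · (4,6)@ 1/1 ✓
Unsatisfied: (0,3), (0,4), (1,1), (1,2), (1,3), (1,4), (2,0), (2,1), (2,2), (3,0), (3,1), (3,2), (3,3), (4,0), (4,4) — 15 in total.

15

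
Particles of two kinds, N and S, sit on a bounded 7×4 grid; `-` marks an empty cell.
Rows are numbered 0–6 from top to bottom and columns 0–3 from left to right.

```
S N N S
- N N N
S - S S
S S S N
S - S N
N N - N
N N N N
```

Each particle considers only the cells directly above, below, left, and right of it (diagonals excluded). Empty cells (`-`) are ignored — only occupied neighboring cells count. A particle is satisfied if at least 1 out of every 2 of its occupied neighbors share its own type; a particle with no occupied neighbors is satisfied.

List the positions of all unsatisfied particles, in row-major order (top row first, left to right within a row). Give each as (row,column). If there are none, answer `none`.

Row 0: (0,0)S 0/1 unhappy · (0,1)N 2/3 ok · (0,2)N 2/3 ok · (0,3)S 0/2 unhappy
Row 1: (1,1)N 2/2 ok · (1,2)N 3/4 ok · (1,3)N 1/3 unhappy
Row 2: (2,0)S 1/1 ok · (2,2)S 2/3 ok · (2,3)S 1/3 unhappy
Row 3: (3,0)S 3/3 ok · (3,1)S 2/2 ok · (3,2)S 3/4 ok · (3,3)N 1/3 unhappy
Row 4: (4,0)S 1/2 ok · (4,2)S 1/2 ok · (4,3)N 2/3 ok
Row 5: (5,0)N 2/3 ok · (5,1)N 2/2 ok · (5,3)N 2/2 ok
Row 6: (6,0)N 2/2 ok · (6,1)N 3/3 ok · (6,2)N 2/2 ok · (6,3)N 2/2 ok

(0,0), (0,3), (1,3), (2,3), (3,3)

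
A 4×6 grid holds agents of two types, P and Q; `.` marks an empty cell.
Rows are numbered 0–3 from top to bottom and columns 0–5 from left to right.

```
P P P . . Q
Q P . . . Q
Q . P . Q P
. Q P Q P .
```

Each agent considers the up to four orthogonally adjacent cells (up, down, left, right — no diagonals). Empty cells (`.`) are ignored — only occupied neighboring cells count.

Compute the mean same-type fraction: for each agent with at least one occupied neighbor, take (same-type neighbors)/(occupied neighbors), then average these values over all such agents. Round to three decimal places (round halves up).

0.478

(0,0)P 1/2
(0,1)P 3/3
(0,2)P 1/1
(0,5)Q 1/1
(1,0)Q 1/3
(1,1)P 1/2
(1,5)Q 1/2
(2,0)Q 1/1
(2,2)P 1/1
(2,4)Q 0/2
(2,5)P 0/2
(3,1)Q 0/1
(3,2)P 1/3
(3,3)Q 0/2
(3,4)P 0/2
Sum over 15 agents: 1/2 + 3/3 + 1/1 + 1/1 + 1/3 + 1/2 + 1/2 + 1/1 + 1/1 + 0/2 + 0/2 + 0/1 + 1/3 + 0/2 + 0/2 = 43/6; mean = 43/6 ÷ 15 = 43/90 = 0.477777… → 0.478.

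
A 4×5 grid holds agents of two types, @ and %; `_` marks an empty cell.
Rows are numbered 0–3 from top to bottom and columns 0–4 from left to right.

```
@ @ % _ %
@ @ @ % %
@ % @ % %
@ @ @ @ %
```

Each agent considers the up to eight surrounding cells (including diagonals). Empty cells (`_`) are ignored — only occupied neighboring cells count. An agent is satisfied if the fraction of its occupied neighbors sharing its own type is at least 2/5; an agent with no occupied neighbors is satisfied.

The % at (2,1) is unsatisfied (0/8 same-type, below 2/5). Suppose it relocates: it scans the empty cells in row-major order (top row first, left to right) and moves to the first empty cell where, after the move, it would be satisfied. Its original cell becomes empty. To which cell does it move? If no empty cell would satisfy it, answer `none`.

(0,3)

Vacating (2,1). Empty cells in order:
  (0,3): 4/5 same-type → satisfied — stop here.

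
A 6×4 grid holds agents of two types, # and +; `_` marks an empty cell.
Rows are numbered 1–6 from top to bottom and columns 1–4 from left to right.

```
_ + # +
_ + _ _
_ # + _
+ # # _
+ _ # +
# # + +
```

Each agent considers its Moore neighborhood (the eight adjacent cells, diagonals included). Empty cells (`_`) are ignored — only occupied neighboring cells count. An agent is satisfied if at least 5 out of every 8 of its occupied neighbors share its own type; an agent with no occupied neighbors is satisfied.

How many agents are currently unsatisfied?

15

(1,2)+ 1/2 unhappy
(1,3)# 0/3 unhappy
(1,4)+ 0/1 unhappy
(2,2)+ 2/4 unhappy
(3,2)# 2/5 unhappy
(3,3)+ 1/4 unhappy
(4,1)+ 1/3 unhappy
(4,2)# 3/6 unhappy
(4,3)# 3/5 unhappy
(5,1)+ 1/4 unhappy
(5,3)# 3/6 unhappy
(5,4)+ 2/4 unhappy
(6,1)# 1/2 unhappy
(6,2)# 2/4 unhappy
(6,3)+ 2/4 unhappy
(6,4)+ 2/3 ok
Unsatisfied: (1,2), (1,3), (1,4), (2,2), (3,2), (3,3), (4,1), (4,2), (4,3), (5,1), (5,3), (5,4), (6,1), (6,2), (6,3) — 15 in total.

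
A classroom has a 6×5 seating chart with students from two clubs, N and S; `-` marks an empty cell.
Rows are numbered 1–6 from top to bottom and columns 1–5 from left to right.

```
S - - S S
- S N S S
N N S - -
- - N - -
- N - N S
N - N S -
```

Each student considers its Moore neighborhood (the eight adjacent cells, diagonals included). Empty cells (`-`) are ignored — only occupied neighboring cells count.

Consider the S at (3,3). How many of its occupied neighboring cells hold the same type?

2

Occupied neighbors of (3,3): (2,2)=S, (2,3)=N, (2,4)=S, (3,2)=N, (4,3)=N.
Same type (S): 2 of 5.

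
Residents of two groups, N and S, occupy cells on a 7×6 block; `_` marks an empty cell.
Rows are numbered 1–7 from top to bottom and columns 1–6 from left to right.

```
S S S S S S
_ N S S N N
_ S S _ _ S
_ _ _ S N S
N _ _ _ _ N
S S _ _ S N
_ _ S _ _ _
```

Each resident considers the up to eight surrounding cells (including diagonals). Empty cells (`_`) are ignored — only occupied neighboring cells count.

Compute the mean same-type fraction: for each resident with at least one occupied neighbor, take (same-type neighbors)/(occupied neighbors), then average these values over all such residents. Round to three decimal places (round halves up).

(1,1)S 1/2
(1,2)S 3/4
(1,3)S 4/5
(1,4)S 4/5
(1,5)S 3/5
(1,6)S 1/3
(2,2)N 0/6
(2,3)S 6/7
(2,4)S 5/6
(2,5)N 1/6
(2,6)N 1/4
(3,2)S 2/3
(3,3)S 4/5
(3,6)S 1/4
(4,4)S 1/2
(4,5)N 1/4
(4,6)S 1/3
(5,1)N 0/2
(5,6)N 2/4
(6,1)S 1/2
(6,2)S 2/3
(6,5)S 0/2
(6,6)N 1/2
(7,3)S 1/1
Sum over 24 residents: 1/2 + 3/4 + 4/5 + 4/5 + 3/5 + 1/3 + 0/6 + 6/7 + 5/6 + 1/6 + 1/4 + 2/3 + 4/5 + 1/4 + 1/2 + 1/4 + 1/3 + 0/2 + 2/4 + 1/2 + 2/3 + 0/2 + 1/2 + 1/1 = 83/7; mean = 83/7 ÷ 24 = 83/168 = 0.494047… → 0.494.

0.494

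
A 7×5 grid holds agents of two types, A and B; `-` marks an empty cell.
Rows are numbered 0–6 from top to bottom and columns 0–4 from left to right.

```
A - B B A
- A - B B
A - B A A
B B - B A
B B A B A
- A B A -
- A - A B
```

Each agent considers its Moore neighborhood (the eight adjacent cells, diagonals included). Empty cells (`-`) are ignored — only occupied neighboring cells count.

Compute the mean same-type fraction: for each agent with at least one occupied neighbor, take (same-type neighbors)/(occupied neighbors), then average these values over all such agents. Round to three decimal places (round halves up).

Row 0: (0,0)A 1/1 · (0,2)B 2/3 · (0,3)B 3/4 · (0,4)A 0/3
Row 1: (1,1)A 2/4 · (1,3)B 4/7 · (1,4)B 2/5
Row 2: (2,0)A 1/3 · (2,2)B 3/5 · (2,3)A 2/6 · (2,4)A 2/5
Row 3: (3,0)B 3/4 · (3,1)B 4/6 · (3,3)B 2/7 · (3,4)A 3/5
Row 4: (4,0)B 3/4 · (4,1)B 4/6 · (4,2)A 2/7 · (4,3)B 2/6 · (4,4)A 2/4
Row 5: (5,1)A 2/5 · (5,2)B 2/7 · (5,3)A 3/6
Row 6: (6,1)A 1/2 · (6,3)A 1/3 · (6,4)B 0/2
Sum over 26 agents: 1/1 + 2/3 + 3/4 + 0/3 + 2/4 + 4/7 + 2/5 + 1/3 + 3/5 + 2/6 + 2/5 + 3/4 + 4/6 + 2/7 + 3/5 + 3/4 + 4/6 + 2/7 + 2/6 + 2/4 + 2/5 + 2/7 + 3/6 + 1/2 + 1/3 + 0/2 = 5213/420; mean = 5213/420 ÷ 26 = 401/840 = 0.477380… → 0.477.

0.477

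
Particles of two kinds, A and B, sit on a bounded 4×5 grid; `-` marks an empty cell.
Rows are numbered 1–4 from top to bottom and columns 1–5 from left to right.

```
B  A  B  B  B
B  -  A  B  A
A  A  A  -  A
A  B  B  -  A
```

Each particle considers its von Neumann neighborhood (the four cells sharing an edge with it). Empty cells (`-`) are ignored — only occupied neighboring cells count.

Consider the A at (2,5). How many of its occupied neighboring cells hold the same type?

Occupied neighbors of (2,5): (1,5)=B, (3,5)=A, (2,4)=B.
Same type (A): 1 of 3.

1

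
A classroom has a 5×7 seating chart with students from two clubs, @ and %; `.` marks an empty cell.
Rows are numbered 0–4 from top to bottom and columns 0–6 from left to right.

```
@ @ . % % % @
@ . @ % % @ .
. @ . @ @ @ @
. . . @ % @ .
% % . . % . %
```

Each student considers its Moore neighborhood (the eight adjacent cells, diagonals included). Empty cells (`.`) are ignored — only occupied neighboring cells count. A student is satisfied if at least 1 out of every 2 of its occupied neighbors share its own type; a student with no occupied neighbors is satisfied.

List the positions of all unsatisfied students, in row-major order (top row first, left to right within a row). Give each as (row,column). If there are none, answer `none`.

(3,4), (4,4), (4,6)

Row 0: (0,0)@ 2/2 ok · (0,1)@ 3/3 ok · (0,3)% 3/4 ok · (0,4)% 4/5 ok · (0,5)% 2/4 ok · (0,6)@ 1/2 ok
Row 1: (1,0)@ 3/3 ok · (1,2)@ 3/5 ok · (1,3)% 3/6 ok · (1,4)% 4/8 ok · (1,5)@ 4/7 ok
Row 2: (2,1)@ 2/2 ok · (2,3)@ 3/6 ok · (2,4)@ 5/8 ok · (2,5)@ 4/6 ok · (2,6)@ 3/3 ok
Row 3: (3,3)@ 2/4 ok · (3,4)% 1/6 unhappy · (3,5)@ 3/6 ok
Row 4: (4,0)% 1/1 ok · (4,1)% 1/1 ok · (4,4)% 1/3 unhappy · (4,6)% 0/1 unhappy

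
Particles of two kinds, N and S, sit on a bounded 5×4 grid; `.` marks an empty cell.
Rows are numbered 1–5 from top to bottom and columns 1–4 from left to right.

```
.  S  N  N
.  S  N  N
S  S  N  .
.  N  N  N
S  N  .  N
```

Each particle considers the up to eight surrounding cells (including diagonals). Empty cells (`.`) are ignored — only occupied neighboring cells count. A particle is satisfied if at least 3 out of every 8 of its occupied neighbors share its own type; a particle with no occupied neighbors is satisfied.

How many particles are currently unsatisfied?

(1,2)S 1/3 ✗
(1,3)N 3/5 ✓
(1,4)N 3/3 ✓
(2,2)S 3/6 ✓
(2,3)N 4/7 ✓
(2,4)N 4/4 ✓
(3,1)S 2/3 ✓
(3,2)S 2/6 ✗
(3,3)N 5/7 ✓
(4,2)N 3/6 ✓
(4,3)N 5/6 ✓
(4,4)N 3/3 ✓
(5,1)S 0/2 ✗
(5,2)N 2/3 ✓
(5,4)N 2/2 ✓
Unsatisfied: (1,2), (3,2), (5,1) — 3 in total.

3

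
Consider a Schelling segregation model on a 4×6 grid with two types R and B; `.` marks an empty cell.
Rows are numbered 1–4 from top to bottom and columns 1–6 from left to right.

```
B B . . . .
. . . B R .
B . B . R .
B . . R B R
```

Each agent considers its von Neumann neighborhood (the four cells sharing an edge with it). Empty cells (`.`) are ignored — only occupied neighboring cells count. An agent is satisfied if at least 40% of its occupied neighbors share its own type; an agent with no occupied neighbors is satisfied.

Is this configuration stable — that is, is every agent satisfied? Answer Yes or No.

(1,1)B 1/1 ok
(1,2)B 1/1 ok
(2,4)B 0/1 unhappy
(2,5)R 1/2 ok
(3,1)B 1/1 ok
(3,3)B 0/0 ok
(3,5)R 1/2 ok
(4,1)B 1/1 ok
(4,4)R 0/1 unhappy
(4,5)B 0/3 unhappy
(4,6)R 0/1 unhappy
For instance (2,4) has only 0/1 same-type neighbors, below 2/5.

No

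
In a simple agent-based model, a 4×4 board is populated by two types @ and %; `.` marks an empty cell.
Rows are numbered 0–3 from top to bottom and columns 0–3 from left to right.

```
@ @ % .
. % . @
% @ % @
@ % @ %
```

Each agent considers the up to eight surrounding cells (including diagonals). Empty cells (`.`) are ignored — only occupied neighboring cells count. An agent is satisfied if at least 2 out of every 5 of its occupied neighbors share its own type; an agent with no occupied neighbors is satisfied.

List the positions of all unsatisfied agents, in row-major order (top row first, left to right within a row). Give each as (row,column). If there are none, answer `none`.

(0,1), (0,2), (1,3), (2,1), (3,0), (3,3)

(0,0)@ 1/2 ok
(0,1)@ 1/3 unhappy
(0,2)% 1/3 unhappy
(1,1)% 3/6 ok
(1,3)@ 1/3 unhappy
(2,0)% 2/4 ok
(2,1)@ 2/6 unhappy
(2,2)% 3/7 ok
(2,3)@ 2/4 ok
(3,0)@ 1/3 unhappy
(3,1)% 2/5 ok
(3,2)@ 2/5 ok
(3,3)% 1/3 unhappy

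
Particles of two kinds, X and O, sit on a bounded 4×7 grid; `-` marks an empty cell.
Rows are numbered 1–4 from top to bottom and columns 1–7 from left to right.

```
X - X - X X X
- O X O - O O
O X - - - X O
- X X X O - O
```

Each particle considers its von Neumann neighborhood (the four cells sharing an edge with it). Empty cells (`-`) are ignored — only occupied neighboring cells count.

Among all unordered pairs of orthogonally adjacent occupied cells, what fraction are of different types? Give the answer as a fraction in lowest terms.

1/2

Scan each occupied cell's neighbors to the right and below so each pair is counted once.
From row 1: 2 unlike of 5 pairs (running 2/5).
From row 2: 4 unlike of 6 pairs (running 6/11).
From row 3: 2 unlike of 4 pairs (running 8/15).
From row 4: 1 unlike of 3 pairs (running 9/18).
Total adjacent occupied pairs: 18; unlike-type pairs: 9.
9/18 reduces to 1/2.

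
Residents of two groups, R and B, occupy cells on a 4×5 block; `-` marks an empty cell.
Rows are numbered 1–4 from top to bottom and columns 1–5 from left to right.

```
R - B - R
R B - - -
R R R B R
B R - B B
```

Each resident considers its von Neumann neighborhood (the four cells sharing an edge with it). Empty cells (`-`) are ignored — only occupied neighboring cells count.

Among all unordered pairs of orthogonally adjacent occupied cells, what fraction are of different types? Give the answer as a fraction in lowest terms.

1/2

Scan each occupied cell's neighbors to the right and below so each pair is counted once.
Row 1: R(1,1)–R(2,1)=  → 0/1 unlike.
Row 2: R(2,1)–B(2,2)≠ R(2,1)–R(3,1)= B(2,2)–R(3,2)≠  → 2/3 unlike.
Row 3: R(3,1)–R(3,2)= R(3,1)–B(4,1)≠ R(3,2)–R(3,3)= R(3,2)–R(4,2)= R(3,3)–B(3,4)≠ B(3,4)–R(3,5)≠ B(3,4)–B(4,4)= R(3,5)–B(4,5)≠  → 4/8 unlike.
Row 4: B(4,1)–R(4,2)≠ B(4,4)–B(4,5)=  → 1/2 unlike.
Total adjacent occupied pairs: 14; unlike-type pairs: 7.
7/14 reduces to 1/2.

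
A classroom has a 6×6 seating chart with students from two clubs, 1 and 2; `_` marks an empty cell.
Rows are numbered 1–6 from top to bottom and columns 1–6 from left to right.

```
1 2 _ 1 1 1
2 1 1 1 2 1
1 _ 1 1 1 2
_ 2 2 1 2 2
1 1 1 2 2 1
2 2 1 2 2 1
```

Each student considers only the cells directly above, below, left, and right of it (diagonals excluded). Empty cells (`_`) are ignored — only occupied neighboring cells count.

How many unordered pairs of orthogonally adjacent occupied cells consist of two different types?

Scan each occupied cell's neighbors to the right and below so each pair is counted once.
From row 1: 4 unlike of 8 pairs (running 4/8).
From row 2: 6 unlike of 10 pairs (running 10/18).
From row 3: 3 unlike of 7 pairs (running 13/25).
From row 4: 6 unlike of 9 pairs (running 19/34).
From row 5: 4 unlike of 11 pairs (running 23/45).
From row 6: 3 unlike of 5 pairs (running 26/50).
Total adjacent occupied pairs: 50; unlike-type pairs: 26.

26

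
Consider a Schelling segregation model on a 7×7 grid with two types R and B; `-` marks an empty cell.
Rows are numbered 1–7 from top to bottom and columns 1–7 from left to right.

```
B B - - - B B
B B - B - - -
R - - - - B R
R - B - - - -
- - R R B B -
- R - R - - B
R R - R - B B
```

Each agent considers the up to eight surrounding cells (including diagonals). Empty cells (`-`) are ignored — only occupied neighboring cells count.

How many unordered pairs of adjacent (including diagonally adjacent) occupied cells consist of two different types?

7

Scan each occupied cell's neighbors to the right and below (and the two forward diagonals) so each pair is counted once.
Row 1: B(1,1)–B(1,2)= B(1,1)–B(2,1)= B(1,1)–B(2,2)= B(1,2)–B(2,2)= B(1,2)–B(2,1)= B(1,6)–B(1,7)=  → 0/6 unlike.
Row 2: B(2,1)–B(2,2)= B(2,1)–R(3,1)≠ B(2,2)–R(3,1)≠  → 2/3 unlike.
Row 3: R(3,1)–R(4,1)= B(3,6)–R(3,7)≠  → 1/2 unlike.
Row 4: B(4,3)–R(5,3)≠ B(4,3)–R(5,4)≠  → 2/2 unlike.
Row 5: R(5,3)–R(5,4)= R(5,3)–R(6,4)= R(5,3)–R(6,2)= R(5,4)–B(5,5)≠ R(5,4)–R(6,4)= B(5,5)–B(5,6)= B(5,5)–R(6,4)≠ B(5,6)–B(6,7)=  → 2/8 unlike.
Row 6: R(6,2)–R(7,2)= R(6,2)–R(7,1)= R(6,4)–R(7,4)= B(6,7)–B(7,7)= B(6,7)–B(7,6)=  → 0/5 unlike.
Row 7: R(7,1)–R(7,2)= B(7,6)–B(7,7)=  → 0/2 unlike.
Total adjacent occupied pairs: 28; unlike-type pairs: 7.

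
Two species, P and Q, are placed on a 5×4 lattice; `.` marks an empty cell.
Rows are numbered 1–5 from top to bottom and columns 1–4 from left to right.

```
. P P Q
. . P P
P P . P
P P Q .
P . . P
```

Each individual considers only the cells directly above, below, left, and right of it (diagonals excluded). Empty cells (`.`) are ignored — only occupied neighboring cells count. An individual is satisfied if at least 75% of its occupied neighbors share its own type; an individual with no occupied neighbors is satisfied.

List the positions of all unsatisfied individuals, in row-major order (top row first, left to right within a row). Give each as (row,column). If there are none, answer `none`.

(1,3), (1,4), (2,4), (4,2), (4,3)

(1,2)P 1/1 satisfied
(1,3)P 2/3 not
(1,4)Q 0/2 not
(2,3)P 2/2 satisfied
(2,4)P 2/3 not
(3,1)P 2/2 satisfied
(3,2)P 2/2 satisfied
(3,4)P 1/1 satisfied
(4,1)P 3/3 satisfied
(4,2)P 2/3 not
(4,3)Q 0/1 not
(5,1)P 1/1 satisfied
(5,4)P 0/0 satisfied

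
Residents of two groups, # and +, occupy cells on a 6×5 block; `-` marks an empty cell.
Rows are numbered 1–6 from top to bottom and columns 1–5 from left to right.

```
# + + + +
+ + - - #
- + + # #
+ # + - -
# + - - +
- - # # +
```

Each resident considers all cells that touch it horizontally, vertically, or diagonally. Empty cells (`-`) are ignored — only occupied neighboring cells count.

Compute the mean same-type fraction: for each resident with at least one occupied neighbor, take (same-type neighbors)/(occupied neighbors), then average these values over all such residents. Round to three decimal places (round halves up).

0.560

Row 1: (1,1)# 0/3 · (1,2)+ 3/4 · (1,3)+ 3/3 · (1,4)+ 2/3 · (1,5)+ 1/2
Row 2: (2,1)+ 3/4 · (2,2)+ 5/6 · (2,5)# 2/4
Row 3: (3,2)+ 5/6 · (3,3)+ 3/5 · (3,4)# 2/4 · (3,5)# 2/2
Row 4: (4,1)+ 2/4 · (4,2)# 1/6 · (4,3)+ 3/5
Row 5: (5,1)# 1/3 · (5,2)+ 2/5 · (5,5)+ 1/2
Row 6: (6,3)# 1/2 · (6,4)# 1/3 · (6,5)+ 1/2
Sum over 21 residents: 0/3 + 3/4 + 3/3 + 2/3 + 1/2 + 3/4 + 5/6 + 2/4 + 5/6 + 3/5 + 2/4 + 2/2 + 2/4 + 1/6 + 3/5 + 1/3 + 2/5 + 1/2 + 1/2 + 1/3 + 1/2 = 353/30; mean = 353/30 ÷ 21 = 353/630 = 0.560317… → 0.560.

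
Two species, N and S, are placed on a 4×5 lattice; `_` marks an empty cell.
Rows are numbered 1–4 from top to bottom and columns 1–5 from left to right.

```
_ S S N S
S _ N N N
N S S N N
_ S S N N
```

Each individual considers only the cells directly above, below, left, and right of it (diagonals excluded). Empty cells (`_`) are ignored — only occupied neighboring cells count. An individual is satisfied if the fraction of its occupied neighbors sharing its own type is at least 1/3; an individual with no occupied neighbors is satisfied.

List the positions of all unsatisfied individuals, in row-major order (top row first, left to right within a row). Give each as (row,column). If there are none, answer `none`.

Row 1: (1,2)S 1/1 satisfied · (1,3)S 1/3 satisfied · (1,4)N 1/3 satisfied · (1,5)S 0/2 not
Row 2: (2,1)S 0/1 not · (2,3)N 1/3 satisfied · (2,4)N 4/4 satisfied · (2,5)N 2/3 satisfied
Row 3: (3,1)N 0/2 not · (3,2)S 2/3 satisfied · (3,3)S 2/4 satisfied · (3,4)N 3/4 satisfied · (3,5)N 3/3 satisfied
Row 4: (4,2)S 2/2 satisfied · (4,3)S 2/3 satisfied · (4,4)N 2/3 satisfied · (4,5)N 2/2 satisfied

(1,5), (2,1), (3,1)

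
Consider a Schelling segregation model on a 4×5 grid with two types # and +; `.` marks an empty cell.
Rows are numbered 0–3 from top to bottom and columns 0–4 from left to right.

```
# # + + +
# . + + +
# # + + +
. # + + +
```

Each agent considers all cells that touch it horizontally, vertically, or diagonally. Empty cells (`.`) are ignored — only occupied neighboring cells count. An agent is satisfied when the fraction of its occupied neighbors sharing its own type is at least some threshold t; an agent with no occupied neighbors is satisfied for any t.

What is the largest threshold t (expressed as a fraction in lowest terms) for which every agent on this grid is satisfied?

1/2

Row 0: (0,0)# 2/2 · (0,1)# 2/4 · (0,2)+ 3/4 · (0,3)+ 5/5 · (0,4)+ 3/3
Row 1: (1,0)# 4/4 · (1,2)+ 5/7 · (1,3)+ 8/8 · (1,4)+ 5/5
Row 2: (2,0)# 3/3 · (2,1)# 3/6 · (2,2)+ 5/7 · (2,3)+ 8/8 · (2,4)+ 5/5
Row 3: (3,1)# 2/4 · (3,2)+ 3/5 · (3,3)+ 5/5 · (3,4)+ 3/3
The smallest same-type fraction is 2/4 at (0,1), which reduces to 1/2. Any threshold above that leaves this agent unsatisfied.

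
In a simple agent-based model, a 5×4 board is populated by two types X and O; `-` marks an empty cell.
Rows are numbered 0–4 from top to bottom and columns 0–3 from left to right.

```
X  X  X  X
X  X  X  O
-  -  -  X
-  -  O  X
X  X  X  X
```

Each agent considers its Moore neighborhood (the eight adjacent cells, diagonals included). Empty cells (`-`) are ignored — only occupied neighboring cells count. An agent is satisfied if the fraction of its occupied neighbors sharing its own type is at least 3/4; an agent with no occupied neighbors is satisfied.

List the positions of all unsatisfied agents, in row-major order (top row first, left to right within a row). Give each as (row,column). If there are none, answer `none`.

(0,3), (1,3), (2,3), (3,2), (4,1), (4,3)

(0,0)X 3/3 ✓
(0,1)X 5/5 ✓
(0,2)X 4/5 ✓
(0,3)X 2/3 ✗
(1,0)X 3/3 ✓
(1,1)X 5/5 ✓
(1,2)X 5/6 ✓
(1,3)O 0/4 ✗
(2,3)X 2/4 ✗
(3,2)O 0/5 ✗
(3,3)X 3/4 ✓
(4,0)X 1/1 ✓
(4,1)X 2/3 ✗
(4,2)X 3/4 ✓
(4,3)X 2/3 ✗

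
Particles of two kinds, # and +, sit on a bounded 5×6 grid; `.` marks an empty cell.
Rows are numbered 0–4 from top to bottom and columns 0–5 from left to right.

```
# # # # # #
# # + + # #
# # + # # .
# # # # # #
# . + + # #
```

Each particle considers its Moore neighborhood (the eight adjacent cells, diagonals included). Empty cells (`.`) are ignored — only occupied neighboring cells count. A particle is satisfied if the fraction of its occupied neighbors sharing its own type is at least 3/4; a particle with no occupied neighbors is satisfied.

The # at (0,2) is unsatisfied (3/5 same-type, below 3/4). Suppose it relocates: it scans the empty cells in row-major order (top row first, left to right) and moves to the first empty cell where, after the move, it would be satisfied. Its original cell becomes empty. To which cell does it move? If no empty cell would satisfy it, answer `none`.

Vacating (0,2). Empty cells in order:
  (2,5): 5/5 same-type → satisfied — stop here.

(2,5)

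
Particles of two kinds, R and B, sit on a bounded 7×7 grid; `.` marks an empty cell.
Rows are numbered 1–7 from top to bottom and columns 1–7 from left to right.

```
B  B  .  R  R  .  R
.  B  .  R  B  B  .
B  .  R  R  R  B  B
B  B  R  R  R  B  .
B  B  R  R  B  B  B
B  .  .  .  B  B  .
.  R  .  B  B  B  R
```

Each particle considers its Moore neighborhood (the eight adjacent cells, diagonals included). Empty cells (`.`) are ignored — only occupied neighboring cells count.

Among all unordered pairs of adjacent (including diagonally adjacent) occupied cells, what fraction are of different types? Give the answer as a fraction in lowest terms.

Scan each occupied cell's neighbors to the right and below (and the two forward diagonals) so each pair is counted once.
Row 1: B(1,1)–B(1,2)= B(1,1)–B(2,2)= B(1,2)–B(2,2)= R(1,4)–R(1,5)= R(1,4)–R(2,4)= R(1,4)–B(2,5)≠ R(1,5)–B(2,5)≠ R(1,5)–B(2,6)≠ R(1,5)–R(2,4)= R(1,7)–B(2,6)≠  → 4/10 unlike.
Row 2: B(2,2)–R(3,3)≠ B(2,2)–B(3,1)= R(2,4)–B(2,5)≠ R(2,4)–R(3,4)= R(2,4)–R(3,5)= R(2,4)–R(3,3)= B(2,5)–B(2,6)= B(2,5)–R(3,5)≠ B(2,5)–B(3,6)= B(2,5)–R(3,4)≠ B(2,6)–B(3,6)= B(2,6)–B(3,7)= B(2,6)–R(3,5)≠  → 5/13 unlike.
Row 3: B(3,1)–B(4,1)= B(3,1)–B(4,2)= R(3,3)–R(3,4)= R(3,3)–R(4,3)= R(3,3)–R(4,4)= R(3,3)–B(4,2)≠ R(3,4)–R(3,5)= R(3,4)–R(4,4)= R(3,4)–R(4,5)= R(3,4)–R(4,3)= R(3,5)–B(3,6)≠ R(3,5)–R(4,5)= R(3,5)–B(4,6)≠ R(3,5)–R(4,4)= B(3,6)–B(3,7)= B(3,6)–B(4,6)= B(3,6)–R(4,5)≠ B(3,7)–B(4,6)=  → 4/18 unlike.
Row 4: B(4,1)–B(4,2)= B(4,1)–B(5,1)= B(4,1)–B(5,2)= B(4,2)–R(4,3)≠ B(4,2)–B(5,2)= B(4,2)–R(5,3)≠ B(4,2)–B(5,1)= R(4,3)–R(4,4)= R(4,3)–R(5,3)= R(4,3)–R(5,4)= R(4,3)–B(5,2)≠ R(4,4)–R(4,5)= R(4,4)–R(5,4)= R(4,4)–B(5,5)≠ R(4,4)–R(5,3)= R(4,5)–B(4,6)≠ R(4,5)–B(5,5)≠ R(4,5)–B(5,6)≠ R(4,5)–R(5,4)= B(4,6)–B(5,6)= B(4,6)–B(5,7)= B(4,6)–B(5,5)=  → 7/22 unlike.
Row 5: B(5,1)–B(5,2)= B(5,1)–B(6,1)= B(5,2)–R(5,3)≠ B(5,2)–B(6,1)= R(5,3)–R(5,4)= R(5,4)–B(5,5)≠ R(5,4)–B(6,5)≠ B(5,5)–B(5,6)= B(5,5)–B(6,5)= B(5,5)–B(6,6)= B(5,6)–B(5,7)= B(5,6)–B(6,6)= B(5,6)–B(6,5)= B(5,7)–B(6,6)=  → 3/14 unlike.
Row 6: B(6,1)–R(7,2)≠ B(6,5)–B(6,6)= B(6,5)–B(7,5)= B(6,5)–B(7,6)= B(6,5)–B(7,4)= B(6,6)–B(7,6)= B(6,6)–R(7,7)≠ B(6,6)–B(7,5)=  → 2/8 unlike.
Row 7: B(7,4)–B(7,5)= B(7,5)–B(7,6)= B(7,6)–R(7,7)≠  → 1/3 unlike.
Total adjacent occupied pairs: 88; unlike-type pairs: 26.
26/88 reduces to 13/44.

13/44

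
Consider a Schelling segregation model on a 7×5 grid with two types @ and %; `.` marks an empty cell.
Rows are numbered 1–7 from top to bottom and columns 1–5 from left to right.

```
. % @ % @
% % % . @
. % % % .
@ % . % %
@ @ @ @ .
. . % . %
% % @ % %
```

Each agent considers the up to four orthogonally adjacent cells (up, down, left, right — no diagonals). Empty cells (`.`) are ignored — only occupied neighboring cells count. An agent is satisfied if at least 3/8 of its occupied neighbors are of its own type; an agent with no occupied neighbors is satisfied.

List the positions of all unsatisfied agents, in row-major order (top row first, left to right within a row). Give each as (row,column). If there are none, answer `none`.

(1,3), (1,4), (4,2), (6,3), (7,3)

Row 1: (1,2)% 1/2 satisfied · (1,3)@ 0/3 not · (1,4)% 0/2 not · (1,5)@ 1/2 satisfied
Row 2: (2,1)% 1/1 satisfied · (2,2)% 4/4 satisfied · (2,3)% 2/3 satisfied · (2,5)@ 1/1 satisfied
Row 3: (3,2)% 3/3 satisfied · (3,3)% 3/3 satisfied · (3,4)% 2/2 satisfied
Row 4: (4,1)@ 1/2 satisfied · (4,2)% 1/3 not · (4,4)% 2/3 satisfied · (4,5)% 1/1 satisfied
Row 5: (5,1)@ 2/2 satisfied · (5,2)@ 2/3 satisfied · (5,3)@ 2/3 satisfied · (5,4)@ 1/2 satisfied
Row 6: (6,3)% 0/2 not · (6,5)% 1/1 satisfied
Row 7: (7,1)% 1/1 satisfied · (7,2)% 1/2 satisfied · (7,3)@ 0/3 not · (7,4)% 1/2 satisfied · (7,5)% 2/2 satisfied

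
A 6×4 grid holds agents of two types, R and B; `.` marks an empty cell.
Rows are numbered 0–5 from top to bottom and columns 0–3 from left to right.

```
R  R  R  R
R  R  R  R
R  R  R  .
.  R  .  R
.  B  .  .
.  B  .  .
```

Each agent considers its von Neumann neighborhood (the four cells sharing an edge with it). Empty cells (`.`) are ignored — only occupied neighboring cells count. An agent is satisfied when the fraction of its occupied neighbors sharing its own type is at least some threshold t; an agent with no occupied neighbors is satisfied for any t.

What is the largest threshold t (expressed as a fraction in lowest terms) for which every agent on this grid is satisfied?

(0,0)R 2/2
(0,1)R 3/3
(0,2)R 3/3
(0,3)R 2/2
(1,0)R 3/3
(1,1)R 4/4
(1,2)R 4/4
(1,3)R 2/2
(2,0)R 2/2
(2,1)R 4/4
(2,2)R 2/2
(3,1)R 1/2
(3,3)R — no occupied neighbors
(4,1)B 1/2
(5,1)B 1/1
The smallest same-type fraction is 1/2 at (3,1), which reduces to 1/2. Any threshold above that leaves this agent unsatisfied.

1/2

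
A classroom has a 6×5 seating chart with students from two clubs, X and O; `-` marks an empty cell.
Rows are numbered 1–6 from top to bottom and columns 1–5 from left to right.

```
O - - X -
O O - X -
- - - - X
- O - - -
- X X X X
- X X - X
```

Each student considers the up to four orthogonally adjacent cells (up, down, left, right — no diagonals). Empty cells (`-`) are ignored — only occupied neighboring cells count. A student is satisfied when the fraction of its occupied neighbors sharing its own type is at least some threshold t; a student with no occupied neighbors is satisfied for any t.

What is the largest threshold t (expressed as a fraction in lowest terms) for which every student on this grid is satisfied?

Row 1: (1,1)O 1/1 · (1,4)X 1/1
Row 2: (2,1)O 2/2 · (2,2)O 1/1 · (2,4)X 1/1
Row 3: (3,5)X — no occupied neighbors
Row 4: (4,2)O 0/1
Row 5: (5,2)X 2/3 · (5,3)X 3/3 · (5,4)X 2/2 · (5,5)X 2/2
Row 6: (6,2)X 2/2 · (6,3)X 2/2 · (6,5)X 1/1
The smallest same-type fraction is 0/1 at (4,2), which reduces to 0/1. Any threshold above that leaves this student unsatisfied.

0/1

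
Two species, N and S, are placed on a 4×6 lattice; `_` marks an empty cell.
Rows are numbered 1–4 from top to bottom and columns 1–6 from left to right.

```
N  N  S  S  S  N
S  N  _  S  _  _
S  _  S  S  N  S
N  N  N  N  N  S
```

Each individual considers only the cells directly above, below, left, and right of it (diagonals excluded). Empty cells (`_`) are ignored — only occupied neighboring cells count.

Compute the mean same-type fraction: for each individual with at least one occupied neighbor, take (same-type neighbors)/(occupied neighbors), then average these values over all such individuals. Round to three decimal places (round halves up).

0.567

Row 1: (1,1)N 1/2 · (1,2)N 2/3 · (1,3)S 1/2 · (1,4)S 3/3 · (1,5)S 1/2 · (1,6)N 0/1
Row 2: (2,1)S 1/3 · (2,2)N 1/2 · (2,4)S 2/2
Row 3: (3,1)S 1/2 · (3,3)S 1/2 · (3,4)S 2/4 · (3,5)N 1/3 · (3,6)S 1/2
Row 4: (4,1)N 1/2 · (4,2)N 2/2 · (4,3)N 2/3 · (4,4)N 2/3 · (4,5)N 2/3 · (4,6)S 1/2
Sum over 20 individuals: 1/2 + 2/3 + 1/2 + 3/3 + 1/2 + 0/1 + 1/3 + 1/2 + 2/2 + 1/2 + 1/2 + 2/4 + 1/3 + 1/2 + 1/2 + 2/2 + 2/3 + 2/3 + 2/3 + 1/2 = 34/3; mean = 34/3 ÷ 20 = 17/30 = 0.566666… → 0.567.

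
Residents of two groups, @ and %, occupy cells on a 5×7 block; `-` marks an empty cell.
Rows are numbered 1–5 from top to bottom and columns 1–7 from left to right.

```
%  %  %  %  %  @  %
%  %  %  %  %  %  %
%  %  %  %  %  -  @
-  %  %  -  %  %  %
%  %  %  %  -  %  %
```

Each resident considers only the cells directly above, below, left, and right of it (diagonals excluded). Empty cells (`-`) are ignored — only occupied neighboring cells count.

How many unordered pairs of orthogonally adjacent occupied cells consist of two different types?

5

Scan each occupied cell's neighbors to the right and below so each pair is counted once.
Row 1: %(1,1)–%(1,2)= %(1,1)–%(2,1)= %(1,2)–%(1,3)= %(1,2)–%(2,2)= %(1,3)–%(1,4)= %(1,3)–%(2,3)= %(1,4)–%(1,5)= %(1,4)–%(2,4)= %(1,5)–@(1,6)≠ %(1,5)–%(2,5)= @(1,6)–%(1,7)≠ @(1,6)–%(2,6)≠ %(1,7)–%(2,7)=  → 3/13 unlike.
Row 2: %(2,1)–%(2,2)= %(2,1)–%(3,1)= %(2,2)–%(2,3)= %(2,2)–%(3,2)= %(2,3)–%(2,4)= %(2,3)–%(3,3)= %(2,4)–%(2,5)= %(2,4)–%(3,4)= %(2,5)–%(2,6)= %(2,5)–%(3,5)= %(2,6)–%(2,7)= %(2,7)–@(3,7)≠  → 1/12 unlike.
Row 3: %(3,1)–%(3,2)= %(3,2)–%(3,3)= %(3,2)–%(4,2)= %(3,3)–%(3,4)= %(3,3)–%(4,3)= %(3,4)–%(3,5)= %(3,5)–%(4,5)= @(3,7)–%(4,7)≠  → 1/8 unlike.
Row 4: %(4,2)–%(4,3)= %(4,2)–%(5,2)= %(4,3)–%(5,3)= %(4,5)–%(4,6)= %(4,6)–%(4,7)= %(4,6)–%(5,6)= %(4,7)–%(5,7)=  → 0/7 unlike.
Row 5: %(5,1)–%(5,2)= %(5,2)–%(5,3)= %(5,3)–%(5,4)= %(5,6)–%(5,7)=  → 0/4 unlike.
Total adjacent occupied pairs: 44; unlike-type pairs: 5.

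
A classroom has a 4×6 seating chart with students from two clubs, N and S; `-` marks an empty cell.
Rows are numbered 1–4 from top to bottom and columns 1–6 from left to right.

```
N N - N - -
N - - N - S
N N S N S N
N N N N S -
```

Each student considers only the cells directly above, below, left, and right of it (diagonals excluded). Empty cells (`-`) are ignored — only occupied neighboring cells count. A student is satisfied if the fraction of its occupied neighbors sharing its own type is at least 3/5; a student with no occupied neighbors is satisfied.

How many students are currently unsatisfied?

6

(1,1)N 2/2 ok
(1,2)N 1/1 ok
(1,4)N 1/1 ok
(2,1)N 2/2 ok
(2,4)N 2/2 ok
(2,6)S 0/1 unhappy
(3,1)N 3/3 ok
(3,2)N 2/3 ok
(3,3)S 0/3 unhappy
(3,4)N 2/4 unhappy
(3,5)S 1/3 unhappy
(3,6)N 0/2 unhappy
(4,1)N 2/2 ok
(4,2)N 3/3 ok
(4,3)N 2/3 ok
(4,4)N 2/3 ok
(4,5)S 1/2 unhappy
Unsatisfied: (2,6), (3,3), (3,4), (3,5), (3,6), (4,5) — 6 in total.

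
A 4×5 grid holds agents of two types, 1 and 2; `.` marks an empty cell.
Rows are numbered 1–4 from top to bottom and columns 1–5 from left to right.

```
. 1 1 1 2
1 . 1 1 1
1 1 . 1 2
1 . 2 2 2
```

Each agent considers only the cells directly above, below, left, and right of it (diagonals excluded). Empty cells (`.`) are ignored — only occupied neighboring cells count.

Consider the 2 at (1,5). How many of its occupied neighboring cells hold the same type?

Occupied neighbors of (1,5): (2,5)=1, (1,4)=1.
Same type (2): 0 of 2.

0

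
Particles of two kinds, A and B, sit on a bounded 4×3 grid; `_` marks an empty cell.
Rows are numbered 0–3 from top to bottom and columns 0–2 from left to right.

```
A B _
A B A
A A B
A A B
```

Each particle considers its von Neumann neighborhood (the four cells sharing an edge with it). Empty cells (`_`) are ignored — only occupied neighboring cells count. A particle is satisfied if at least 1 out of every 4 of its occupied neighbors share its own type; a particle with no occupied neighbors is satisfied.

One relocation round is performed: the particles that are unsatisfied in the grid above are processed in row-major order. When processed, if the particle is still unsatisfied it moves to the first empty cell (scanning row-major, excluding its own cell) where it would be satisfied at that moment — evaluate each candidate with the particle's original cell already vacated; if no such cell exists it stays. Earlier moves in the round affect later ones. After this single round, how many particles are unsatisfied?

Initially unsatisfied (in order): (1,2).
  (1,2): no empty cell satisfies it; stays.
Resulting grid:
A B _
A B A
A A B
A A B
Unsatisfied now: (1,2).

1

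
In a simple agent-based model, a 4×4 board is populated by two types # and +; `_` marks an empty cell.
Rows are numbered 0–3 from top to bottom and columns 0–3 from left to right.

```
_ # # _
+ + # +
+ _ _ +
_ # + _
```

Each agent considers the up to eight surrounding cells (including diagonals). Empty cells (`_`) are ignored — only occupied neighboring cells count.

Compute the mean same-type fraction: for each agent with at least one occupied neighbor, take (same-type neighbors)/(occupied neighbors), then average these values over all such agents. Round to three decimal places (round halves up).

Row 0: (0,1)# 2/4 · (0,2)# 2/4
Row 1: (1,0)+ 2/3 · (1,1)+ 2/5 · (1,2)# 2/5 · (1,3)+ 1/3
Row 2: (2,0)+ 2/3 · (2,3)+ 2/3
Row 3: (3,1)# 0/2 · (3,2)+ 1/2
Sum over 10 agents: 2/4 + 2/4 + 2/3 + 2/5 + 2/5 + 1/3 + 2/3 + 2/3 + 0/2 + 1/2 = 139/30; mean = 139/30 ÷ 10 = 139/300 = 0.463333… → 0.463.

0.463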